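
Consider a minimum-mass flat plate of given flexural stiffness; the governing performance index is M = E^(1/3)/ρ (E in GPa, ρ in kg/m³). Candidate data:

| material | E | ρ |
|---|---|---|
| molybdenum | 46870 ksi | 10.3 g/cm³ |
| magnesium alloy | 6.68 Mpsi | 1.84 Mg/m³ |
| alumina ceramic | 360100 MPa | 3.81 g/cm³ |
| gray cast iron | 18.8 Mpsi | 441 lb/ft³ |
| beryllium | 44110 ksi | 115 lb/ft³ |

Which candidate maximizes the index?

Normalizing units and computing the index:
  molybdenum: E = 323.2 GPa, ρ = 10300 kg/m³
  magnesium alloy: E = 46.06 GPa, ρ = 1840 kg/m³
  alumina ceramic: E = 360.1 GPa, ρ = 3810 kg/m³
  gray cast iron: E = 129.6 GPa, ρ = 7064 kg/m³
  beryllium: E = 304.1 GPa, ρ = 1842 kg/m³
  beryllium: M = 3.65×10⁻³
  magnesium alloy: M = 1.95×10⁻³
  alumina ceramic: M = 1.87×10⁻³
  gray cast iron: M = 0.716×10⁻³
  molybdenum: M = 0.666×10⁻³
Highest index: beryllium.

beryllium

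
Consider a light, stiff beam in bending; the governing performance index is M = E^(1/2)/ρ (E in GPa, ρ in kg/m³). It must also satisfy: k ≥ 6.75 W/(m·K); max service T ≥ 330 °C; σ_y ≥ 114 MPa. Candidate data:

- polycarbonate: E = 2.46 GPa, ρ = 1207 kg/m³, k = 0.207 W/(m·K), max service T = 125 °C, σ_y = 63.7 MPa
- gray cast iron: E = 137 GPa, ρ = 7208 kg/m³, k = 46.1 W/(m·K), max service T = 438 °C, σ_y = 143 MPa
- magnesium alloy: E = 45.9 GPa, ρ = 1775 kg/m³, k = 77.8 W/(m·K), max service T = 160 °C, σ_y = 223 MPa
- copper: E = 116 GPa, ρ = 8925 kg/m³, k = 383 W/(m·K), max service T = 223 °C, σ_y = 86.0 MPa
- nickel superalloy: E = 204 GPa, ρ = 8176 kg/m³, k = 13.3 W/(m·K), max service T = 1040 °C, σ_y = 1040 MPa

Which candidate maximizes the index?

Screen on constraints: k ≥ 6.75 W/(m·K); max service T ≥ 330 °C; σ_y ≥ 114 MPa. Survivors: gray cast iron, nickel superalloy.
Computing M directly (units already consistent):
  nickel superalloy: M = 1.75×10⁻³
  gray cast iron: M = 1.62×10⁻³
Nickel superalloy ranks first.

nickel superalloy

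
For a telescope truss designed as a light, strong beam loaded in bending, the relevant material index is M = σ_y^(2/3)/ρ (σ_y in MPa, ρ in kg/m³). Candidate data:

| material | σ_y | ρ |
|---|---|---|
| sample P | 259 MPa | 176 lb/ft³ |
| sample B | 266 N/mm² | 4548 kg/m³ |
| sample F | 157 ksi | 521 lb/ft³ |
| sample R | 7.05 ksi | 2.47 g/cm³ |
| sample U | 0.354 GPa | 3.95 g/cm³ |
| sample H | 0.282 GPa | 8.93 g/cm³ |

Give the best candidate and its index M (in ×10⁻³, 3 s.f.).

sample P, M = 14.4×10⁻³

Putting every candidate on a common basis:
  sample P: σ_y = 259.0 MPa, ρ = 2819 kg/m³
  sample B: σ_y = 266.0 MPa, ρ = 4548 kg/m³
  sample F: σ_y = 1082 MPa, ρ = 8346 kg/m³
  sample R: σ_y = 48.61 MPa, ρ = 2470 kg/m³
  sample U: σ_y = 354.0 MPa, ρ = 3950 kg/m³
  sample H: σ_y = 282.0 MPa, ρ = 8930 kg/m³
  sample P: M = 14.4×10⁻³
  sample U: M = 12.7×10⁻³
  sample F: M = 12.6×10⁻³
  sample B: M = 9.09×10⁻³
  sample R: M = 5.39×10⁻³
  sample H: M = 4.82×10⁻³
Sample P has the largest M.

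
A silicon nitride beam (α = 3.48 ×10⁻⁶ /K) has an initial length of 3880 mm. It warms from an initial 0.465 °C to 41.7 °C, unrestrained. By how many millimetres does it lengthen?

ΔT = 41.7 − 0.465 = 41.23 K.
ΔL = α·L₀·ΔT = 3.48×10⁻⁶ × 3880 mm × 41.23 K = 0.557 mm.

0.557 mm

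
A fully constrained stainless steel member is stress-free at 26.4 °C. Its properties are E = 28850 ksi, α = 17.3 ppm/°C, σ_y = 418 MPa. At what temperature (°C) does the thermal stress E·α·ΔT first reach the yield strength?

148 °C

E = 28850 ksi = 198.9 GPa.
E·α·ΔT = 418.0 MPa ⇒ ΔT = 418.0 / (198.9×10³ × 17.3×10⁻⁶) = 121.5 K.
T = 26.4 + 121.5 = 147.9 °C.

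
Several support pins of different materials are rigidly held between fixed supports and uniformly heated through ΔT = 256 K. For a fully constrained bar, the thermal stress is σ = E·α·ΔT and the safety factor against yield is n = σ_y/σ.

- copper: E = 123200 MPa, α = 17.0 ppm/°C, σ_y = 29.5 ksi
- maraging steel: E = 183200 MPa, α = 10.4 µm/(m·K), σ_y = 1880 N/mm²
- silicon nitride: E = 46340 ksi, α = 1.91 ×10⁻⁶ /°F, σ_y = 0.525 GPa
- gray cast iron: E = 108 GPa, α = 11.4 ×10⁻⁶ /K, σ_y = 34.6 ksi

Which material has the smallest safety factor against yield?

Converting E to GPa, α to ×10⁻⁶/K, σ_y to MPa, then σ and n for each:
  copper: E = 123.2, α = 17.0, σ_y = 203.4 → σ = 536 MPa, n = 0.379
  maraging steel: E = 183.2, α = 10.4, σ_y = 1880 → σ = 488 MPa, n = 3.85
  silicon nitride: E = 319.5, α = 3.44, σ_y = 525.0 → σ = 281 MPa, n = 1.87
  gray cast iron: E = 108.0, α = 11.4, σ_y = 238.6 → σ = 315 MPa, n = 0.757
Copper has the lowest safety factor, n = 0.379.

copper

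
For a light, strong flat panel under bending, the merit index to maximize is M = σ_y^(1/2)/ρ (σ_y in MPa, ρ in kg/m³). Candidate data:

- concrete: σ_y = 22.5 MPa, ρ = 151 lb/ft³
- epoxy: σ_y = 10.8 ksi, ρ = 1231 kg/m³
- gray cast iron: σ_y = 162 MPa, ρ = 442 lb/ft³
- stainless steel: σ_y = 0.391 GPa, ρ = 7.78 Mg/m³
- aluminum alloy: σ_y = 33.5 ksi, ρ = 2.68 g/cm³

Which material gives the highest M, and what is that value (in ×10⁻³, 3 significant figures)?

epoxy, M = 7.01×10⁻³

In SI units:
  concrete: σ_y = 22.50 MPa, ρ = 2419 kg/m³
  epoxy: σ_y = 74.46 MPa, ρ = 1231 kg/m³
  gray cast iron: σ_y = 162.0 MPa, ρ = 7080 kg/m³
  stainless steel: σ_y = 391.0 MPa, ρ = 7780 kg/m³
  aluminum alloy: σ_y = 231.0 MPa, ρ = 2680 kg/m³
  epoxy: M = 7.01×10⁻³
  aluminum alloy: M = 5.67×10⁻³
  stainless steel: M = 2.54×10⁻³
  concrete: M = 1.96×10⁻³
  gray cast iron: M = 1.80×10⁻³
Highest index: epoxy.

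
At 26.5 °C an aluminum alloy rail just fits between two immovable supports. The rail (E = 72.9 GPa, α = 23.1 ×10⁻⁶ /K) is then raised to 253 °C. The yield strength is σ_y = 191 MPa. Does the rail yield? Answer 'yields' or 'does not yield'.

ΔT = 226.5 K. Constrained thermal stress σ = E·α·ΔT = 72.90×10³ MPa × 23.1×10⁻⁶ × 226.5 = 381 MPa (compressive).
Compare to σ_y = 191 MPa: σ ≥ σ_y, so it yields.

yields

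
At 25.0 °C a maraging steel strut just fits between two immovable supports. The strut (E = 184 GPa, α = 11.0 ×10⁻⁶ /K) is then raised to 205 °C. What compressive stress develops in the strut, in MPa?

ΔT = 180.0 K. Constrained thermal stress σ = E·α·ΔT = 184.0×10³ MPa × 11.0×10⁻⁶ × 180.0 = 364 MPa (compressive).

364 MPa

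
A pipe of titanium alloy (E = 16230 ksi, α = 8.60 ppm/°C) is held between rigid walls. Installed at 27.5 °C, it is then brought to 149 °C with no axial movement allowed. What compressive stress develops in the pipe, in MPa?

117 MPa

E = 16230 ksi = 111.9 GPa.
ΔT = 121.5 K. Constrained thermal stress σ = E·α·ΔT = 111.9×10³ MPa × 8.60×10⁻⁶ × 121.5 = 117 MPa (compressive).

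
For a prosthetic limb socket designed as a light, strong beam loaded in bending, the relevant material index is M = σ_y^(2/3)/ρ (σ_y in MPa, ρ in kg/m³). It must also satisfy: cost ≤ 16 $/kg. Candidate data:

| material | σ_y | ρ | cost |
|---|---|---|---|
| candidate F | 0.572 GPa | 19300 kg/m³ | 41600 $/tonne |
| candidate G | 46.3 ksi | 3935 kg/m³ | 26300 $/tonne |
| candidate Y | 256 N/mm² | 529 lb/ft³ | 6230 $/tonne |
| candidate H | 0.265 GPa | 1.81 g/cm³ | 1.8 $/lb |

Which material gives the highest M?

Screen on constraints: cost ≤ 16 $/kg. Survivors: candidate Y, candidate H.
Normalizing units and computing the index:
  candidate Y: σ_y = 256.0 MPa, ρ = 8474 kg/m³
  candidate H: σ_y = 265.0 MPa, ρ = 1810 kg/m³
  candidate H: M = 22.8×10⁻³
  candidate Y: M = 4.76×10⁻³
Highest index: candidate H.

candidate H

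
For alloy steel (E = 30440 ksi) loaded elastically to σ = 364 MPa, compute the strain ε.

E = 30440 ksi = 209.9 GPa = 209900 MPa.
ε = σ/E = 364 / 209900 = 1.73×10⁻³.

1.73×10⁻³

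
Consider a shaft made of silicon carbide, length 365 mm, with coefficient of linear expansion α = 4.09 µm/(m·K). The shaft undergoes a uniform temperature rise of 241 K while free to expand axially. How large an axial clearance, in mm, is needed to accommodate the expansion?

ΔL = α·L₀·ΔT = 4.09×10⁻⁶ × 365 mm × 241.0 K = 0.360 mm.

0.360 mm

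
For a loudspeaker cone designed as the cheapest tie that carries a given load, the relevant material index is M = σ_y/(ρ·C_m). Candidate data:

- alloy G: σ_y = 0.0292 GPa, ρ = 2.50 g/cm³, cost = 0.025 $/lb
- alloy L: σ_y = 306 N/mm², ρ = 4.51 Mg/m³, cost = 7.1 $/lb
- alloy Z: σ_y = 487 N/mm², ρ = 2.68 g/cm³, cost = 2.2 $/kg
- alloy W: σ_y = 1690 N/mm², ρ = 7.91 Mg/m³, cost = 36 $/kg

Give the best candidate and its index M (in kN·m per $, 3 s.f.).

Convert each candidate to consistent units, then evaluate M:
  alloy G: σ_y = 29.20 MPa, ρ = 2500 kg/m³, cost = 0.05511 $/kg
  alloy L: σ_y = 306.0 MPa, ρ = 4510 kg/m³, cost = 15.65 $/kg
  alloy Z: σ_y = 487.0 MPa, ρ = 2680 kg/m³, cost = 2.200 $/kg
  alloy W: σ_y = 1690 MPa, ρ = 7910 kg/m³, cost = 36.00 $/kg
  alloy G: M = 212 kN·m per $
  alloy Z: M = 82.6 kN·m per $
  alloy W: M = 5.93 kN·m per $
  alloy L: M = 4.33 kN·m per $
Alloy G has the largest M.

alloy G, M = 212 kN·m per $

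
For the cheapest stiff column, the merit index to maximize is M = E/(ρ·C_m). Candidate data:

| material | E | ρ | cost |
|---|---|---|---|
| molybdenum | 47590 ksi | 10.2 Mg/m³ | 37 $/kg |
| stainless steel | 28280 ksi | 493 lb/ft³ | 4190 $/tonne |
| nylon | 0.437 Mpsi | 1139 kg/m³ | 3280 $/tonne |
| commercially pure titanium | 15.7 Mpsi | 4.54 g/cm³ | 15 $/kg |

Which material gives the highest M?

In SI units:
  molybdenum: E = 328.1 GPa, ρ = 10200 kg/m³, cost = 37.00 $/kg
  stainless steel: E = 195.0 GPa, ρ = 7897 kg/m³, cost = 4.190 $/kg
  nylon: E = 3.013 GPa, ρ = 1139 kg/m³, cost = 3.280 $/kg
  commercially pure titanium: E = 108.2 GPa, ρ = 4540 kg/m³, cost = 15.00 $/kg
  stainless steel: M = 5.89 MN·m per $
  commercially pure titanium: M = 1.59 MN·m per $
  molybdenum: M = 0.869 MN·m per $
  nylon: M = 0.806 MN·m per $
The maximum is for stainless steel.

stainless steel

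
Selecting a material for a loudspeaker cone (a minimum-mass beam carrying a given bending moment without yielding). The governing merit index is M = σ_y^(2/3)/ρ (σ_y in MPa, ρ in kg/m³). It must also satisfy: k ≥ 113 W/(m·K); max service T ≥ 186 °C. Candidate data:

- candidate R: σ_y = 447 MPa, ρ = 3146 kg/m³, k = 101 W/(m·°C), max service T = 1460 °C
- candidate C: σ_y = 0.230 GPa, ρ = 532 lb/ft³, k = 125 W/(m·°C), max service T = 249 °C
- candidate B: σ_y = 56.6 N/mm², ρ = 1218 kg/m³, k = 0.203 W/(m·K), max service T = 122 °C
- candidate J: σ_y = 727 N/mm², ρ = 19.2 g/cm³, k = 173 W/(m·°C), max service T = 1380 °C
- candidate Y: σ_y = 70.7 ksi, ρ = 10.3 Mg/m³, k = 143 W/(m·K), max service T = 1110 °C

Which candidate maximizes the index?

Screen on constraints: k ≥ 113 W/(m·K); max service T ≥ 186 °C. Survivors: candidate C, candidate J, candidate Y.
Putting every candidate on a common basis:
  candidate C: σ_y = 230.0 MPa, ρ = 8522 kg/m³
  candidate J: σ_y = 727.0 MPa, ρ = 19200 kg/m³
  candidate Y: σ_y = 487.5 MPa, ρ = 10300 kg/m³
  candidate Y: M = 6.01×10⁻³
  candidate C: M = 4.41×10⁻³
  candidate J: M = 4.21×10⁻³
Highest index: candidate Y.

candidate Y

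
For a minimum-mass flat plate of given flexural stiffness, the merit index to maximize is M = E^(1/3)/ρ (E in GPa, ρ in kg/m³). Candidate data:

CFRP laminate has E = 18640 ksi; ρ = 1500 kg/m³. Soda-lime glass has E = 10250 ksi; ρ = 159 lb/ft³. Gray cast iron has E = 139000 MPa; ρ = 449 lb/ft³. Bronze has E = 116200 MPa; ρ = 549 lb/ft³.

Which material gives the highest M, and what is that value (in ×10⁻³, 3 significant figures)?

Normalizing units and computing the index:
  CFRP laminate: E = 128.5 GPa, ρ = 1500 kg/m³
  soda-lime glass: E = 70.67 GPa, ρ = 2547 kg/m³
  gray cast iron: E = 139.0 GPa, ρ = 7192 kg/m³
  bronze: E = 116.2 GPa, ρ = 8794 kg/m³
  CFRP laminate: M = 3.36×10⁻³
  soda-lime glass: M = 1.62×10⁻³
  gray cast iron: M = 0.720×10⁻³
  bronze: M = 0.555×10⁻³
Highest index: CFRP laminate.

CFRP laminate, M = 3.36×10⁻³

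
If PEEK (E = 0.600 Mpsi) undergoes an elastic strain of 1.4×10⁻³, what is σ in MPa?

5.79 MPa

E = 0.600 Mpsi = 4.137 GPa.
σ = E·ε = 4137 MPa × 1.4×10⁻³ = 5.79 MPa.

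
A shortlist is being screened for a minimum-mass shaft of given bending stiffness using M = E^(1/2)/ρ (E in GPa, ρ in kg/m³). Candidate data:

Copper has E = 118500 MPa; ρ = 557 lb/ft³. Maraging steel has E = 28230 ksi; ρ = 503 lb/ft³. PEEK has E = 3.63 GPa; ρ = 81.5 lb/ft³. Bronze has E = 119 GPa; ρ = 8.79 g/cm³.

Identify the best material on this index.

In SI units:
  copper: E = 118.5 GPa, ρ = 8922 kg/m³
  maraging steel: E = 194.6 GPa, ρ = 8057 kg/m³
  PEEK: E = 3.630 GPa, ρ = 1306 kg/m³
  bronze: E = 119.0 GPa, ρ = 8790 kg/m³
  maraging steel: M = 1.73×10⁻³
  PEEK: M = 1.46×10⁻³
  bronze: M = 1.24×10⁻³
  copper: M = 1.22×10⁻³
Maraging steel ranks first.

maraging steel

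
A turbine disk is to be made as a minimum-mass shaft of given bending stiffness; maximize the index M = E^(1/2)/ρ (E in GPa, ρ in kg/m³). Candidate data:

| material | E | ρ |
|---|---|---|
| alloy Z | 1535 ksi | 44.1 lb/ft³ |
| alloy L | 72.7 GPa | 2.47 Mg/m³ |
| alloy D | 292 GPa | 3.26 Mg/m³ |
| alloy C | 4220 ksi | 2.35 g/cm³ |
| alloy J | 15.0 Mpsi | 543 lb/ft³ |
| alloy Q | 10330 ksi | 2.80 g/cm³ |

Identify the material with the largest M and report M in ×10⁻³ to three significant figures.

Convert each candidate to consistent units, then evaluate M:
  alloy Z: E = 10.58 GPa, ρ = 706.4 kg/m³
  alloy L: E = 72.70 GPa, ρ = 2470 kg/m³
  alloy D: E = 292.0 GPa, ρ = 3260 kg/m³
  alloy C: E = 29.10 GPa, ρ = 2350 kg/m³
  alloy J: E = 103.4 GPa, ρ = 8698 kg/m³
  alloy Q: E = 71.22 GPa, ρ = 2800 kg/m³
  alloy D: M = 5.24×10⁻³
  alloy Z: M = 4.61×10⁻³
  alloy L: M = 3.45×10⁻³
  alloy Q: M = 3.01×10⁻³
  alloy C: M = 2.30×10⁻³
  alloy J: M = 1.17×10⁻³
Alloy D ranks first.

alloy D, M = 5.24×10⁻³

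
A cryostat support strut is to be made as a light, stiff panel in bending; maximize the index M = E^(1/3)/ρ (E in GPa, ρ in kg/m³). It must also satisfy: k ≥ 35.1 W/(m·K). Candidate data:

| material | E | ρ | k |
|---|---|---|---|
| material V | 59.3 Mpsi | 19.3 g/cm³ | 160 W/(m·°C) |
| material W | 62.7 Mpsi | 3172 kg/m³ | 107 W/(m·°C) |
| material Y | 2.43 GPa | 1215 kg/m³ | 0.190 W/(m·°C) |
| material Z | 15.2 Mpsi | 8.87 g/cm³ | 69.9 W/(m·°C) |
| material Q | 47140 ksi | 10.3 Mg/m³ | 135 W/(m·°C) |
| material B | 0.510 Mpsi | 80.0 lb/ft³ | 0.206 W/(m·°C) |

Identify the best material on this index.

Screen on constraints: k ≥ 35.1 W/(m·K). Survivors: material V, material W, material Z, material Q.
Normalizing units and computing the index:
  material V: E = 408.9 GPa, ρ = 19300 kg/m³
  material W: E = 432.3 GPa, ρ = 3172 kg/m³
  material Z: E = 104.8 GPa, ρ = 8870 kg/m³
  material Q: E = 325.0 GPa, ρ = 10300 kg/m³
  material W: M = 2.38×10⁻³
  material Q: M = 0.668×10⁻³
  material Z: M = 0.532×10⁻³
  material V: M = 0.385×10⁻³
Highest index: material W.

material W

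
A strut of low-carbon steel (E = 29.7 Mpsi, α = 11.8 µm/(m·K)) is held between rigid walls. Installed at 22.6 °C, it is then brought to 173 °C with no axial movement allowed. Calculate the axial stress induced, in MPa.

E = 29.7 Mpsi = 204.8 GPa.
ΔT = 150.4 K. Constrained thermal stress σ = E·α·ΔT = 204.8×10³ MPa × 11.8×10⁻⁶ × 150.4 = 363 MPa (compressive).

363 MPa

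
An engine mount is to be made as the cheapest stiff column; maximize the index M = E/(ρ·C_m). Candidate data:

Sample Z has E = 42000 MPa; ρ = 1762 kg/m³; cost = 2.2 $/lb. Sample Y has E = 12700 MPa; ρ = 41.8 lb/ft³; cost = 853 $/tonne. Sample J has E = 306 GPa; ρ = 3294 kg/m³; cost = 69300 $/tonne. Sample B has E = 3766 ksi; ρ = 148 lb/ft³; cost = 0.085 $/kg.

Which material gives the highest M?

sample B

Normalizing units and computing the index:
  sample Z: E = 42.00 GPa, ρ = 1762 kg/m³, cost = 4.850 $/kg
  sample Y: E = 12.70 GPa, ρ = 669.6 kg/m³, cost = 0.8530 $/kg
  sample J: E = 306.0 GPa, ρ = 3294 kg/m³, cost = 69.30 $/kg
  sample B: E = 25.97 GPa, ρ = 2371 kg/m³, cost = 0.08500 $/kg
  sample B: M = 129 MN·m per $
  sample Y: M = 22.2 MN·m per $
  sample Z: M = 4.91 MN·m per $
  sample J: M = 1.34 MN·m per $
Highest index: sample B.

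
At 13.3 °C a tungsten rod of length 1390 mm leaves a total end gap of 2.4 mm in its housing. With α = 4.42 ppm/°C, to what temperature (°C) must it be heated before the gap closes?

α·L₀·ΔT = 2.4 mm ⇒ ΔT = 2.4 / (4.42×10⁻⁶ × 1390.0) = 390.6 K.
T = 13.3 + 390.6 = 403.9 °C.

404 °C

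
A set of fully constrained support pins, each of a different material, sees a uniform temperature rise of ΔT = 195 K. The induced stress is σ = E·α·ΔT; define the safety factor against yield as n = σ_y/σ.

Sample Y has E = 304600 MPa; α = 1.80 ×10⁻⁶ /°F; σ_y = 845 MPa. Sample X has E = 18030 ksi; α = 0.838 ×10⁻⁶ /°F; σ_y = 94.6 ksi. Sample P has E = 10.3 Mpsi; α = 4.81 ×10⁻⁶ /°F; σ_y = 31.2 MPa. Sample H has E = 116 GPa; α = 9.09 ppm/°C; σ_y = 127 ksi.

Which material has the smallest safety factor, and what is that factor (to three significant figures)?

In consistent units (E in GPa, α in ×10⁻⁶/K, σ_y in MPa):
  sample Y: E = 304.6, α = 3.24, σ_y = 845.0 → σ = 192 MPa, n = 4.39
  sample X: E = 124.3, α = 1.51, σ_y = 652.2 → σ = 36.6 MPa, n = 17.8
  sample P: E = 71.02, α = 8.66, σ_y = 31.20 → σ = 120 MPa, n = 0.260
  sample H: E = 116.0, α = 9.09, σ_y = 875.6 → σ = 206 MPa, n = 4.26
Sample P has the lowest safety factor, n = 0.260.

sample P, n = 0.260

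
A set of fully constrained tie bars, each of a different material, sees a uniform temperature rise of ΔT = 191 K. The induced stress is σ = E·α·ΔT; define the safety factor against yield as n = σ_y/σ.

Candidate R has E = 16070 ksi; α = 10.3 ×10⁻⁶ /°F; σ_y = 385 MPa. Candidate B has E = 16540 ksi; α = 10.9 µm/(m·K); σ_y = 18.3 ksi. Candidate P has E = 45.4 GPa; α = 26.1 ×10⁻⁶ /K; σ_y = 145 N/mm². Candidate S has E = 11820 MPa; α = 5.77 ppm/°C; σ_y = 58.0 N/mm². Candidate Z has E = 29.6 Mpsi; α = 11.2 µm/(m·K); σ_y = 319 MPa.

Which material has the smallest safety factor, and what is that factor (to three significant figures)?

With everything in SI (GPa, ×10⁻⁶/K, MPa):
  candidate R: E = 110.8, α = 18.5, σ_y = 385.0 → σ = 392 MPa, n = 0.981
  candidate B: E = 114.0, α = 10.9, σ_y = 126.2 → σ = 237 MPa, n = 0.531
  candidate P: E = 45.40, α = 26.1, σ_y = 145.0 → σ = 226 MPa, n = 0.641
  candidate S: E = 11.82, α = 5.77, σ_y = 58.00 → σ = 13.0 MPa, n = 4.45
  candidate Z: E = 204.1, α = 11.2, σ_y = 319.0 → σ = 437 MPa, n = 0.731
Candidate B has the lowest safety factor, n = 0.531.

candidate B, n = 0.531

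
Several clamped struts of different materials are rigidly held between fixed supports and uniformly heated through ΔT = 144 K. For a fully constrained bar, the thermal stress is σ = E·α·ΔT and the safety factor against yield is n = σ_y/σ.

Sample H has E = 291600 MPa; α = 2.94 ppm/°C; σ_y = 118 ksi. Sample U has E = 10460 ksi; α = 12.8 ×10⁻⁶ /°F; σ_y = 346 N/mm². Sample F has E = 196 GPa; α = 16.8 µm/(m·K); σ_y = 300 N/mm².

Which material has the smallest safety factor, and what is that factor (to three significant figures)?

In consistent units (E in GPa, α in ×10⁻⁶/K, σ_y in MPa):
  sample H: E = 291.6, α = 2.94, σ_y = 813.6 → σ = 123 MPa, n = 6.59
  sample U: E = 72.12, α = 23.0, σ_y = 346.0 → σ = 239 MPa, n = 1.45
  sample F: E = 196.0, α = 16.8, σ_y = 300.0 → σ = 474 MPa, n = 0.633
Smallest n: sample F with n = 0.633.

sample F, n = 0.633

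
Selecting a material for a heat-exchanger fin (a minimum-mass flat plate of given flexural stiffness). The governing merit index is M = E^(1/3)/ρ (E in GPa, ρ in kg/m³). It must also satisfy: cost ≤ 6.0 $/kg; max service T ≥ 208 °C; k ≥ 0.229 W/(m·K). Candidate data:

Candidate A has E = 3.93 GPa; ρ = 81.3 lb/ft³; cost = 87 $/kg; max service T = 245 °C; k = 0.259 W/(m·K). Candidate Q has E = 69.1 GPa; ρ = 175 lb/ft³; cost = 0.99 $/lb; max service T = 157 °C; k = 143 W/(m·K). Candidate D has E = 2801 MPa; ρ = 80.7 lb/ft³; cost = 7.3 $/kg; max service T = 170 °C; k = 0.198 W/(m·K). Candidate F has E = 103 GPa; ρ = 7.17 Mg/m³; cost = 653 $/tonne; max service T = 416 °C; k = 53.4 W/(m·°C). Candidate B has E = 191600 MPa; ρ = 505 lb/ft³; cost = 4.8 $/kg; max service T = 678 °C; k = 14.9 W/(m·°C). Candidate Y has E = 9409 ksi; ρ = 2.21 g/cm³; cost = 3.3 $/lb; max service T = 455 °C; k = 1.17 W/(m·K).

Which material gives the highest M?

Screen on constraints: cost ≤ 6.0 $/kg; max service T ≥ 208 °C; k ≥ 0.229 W/(m·K). Survivors: candidate F, candidate B.
Normalizing units and computing the index:
  candidate F: E = 103.0 GPa, ρ = 7170 kg/m³
  candidate B: E = 191.6 GPa, ρ = 8089 kg/m³
  candidate B: M = 0.713×10⁻³
  candidate F: M = 0.654×10⁻³
The maximum is for candidate B.

candidate B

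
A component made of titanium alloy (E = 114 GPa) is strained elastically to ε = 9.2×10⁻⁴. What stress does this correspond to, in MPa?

105 MPa

σ = E·ε = 114000 MPa × 9.2×10⁻⁴ = 105 MPa.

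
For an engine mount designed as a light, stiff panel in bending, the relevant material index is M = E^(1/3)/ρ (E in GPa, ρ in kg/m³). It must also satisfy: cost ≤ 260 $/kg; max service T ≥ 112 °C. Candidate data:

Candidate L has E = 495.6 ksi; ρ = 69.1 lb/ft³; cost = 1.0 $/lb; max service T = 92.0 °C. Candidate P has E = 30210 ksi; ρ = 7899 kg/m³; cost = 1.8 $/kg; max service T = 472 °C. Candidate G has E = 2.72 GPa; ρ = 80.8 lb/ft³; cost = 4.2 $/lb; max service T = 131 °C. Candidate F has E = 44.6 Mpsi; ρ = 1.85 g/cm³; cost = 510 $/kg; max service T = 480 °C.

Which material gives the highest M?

candidate G

Screen on constraints: cost ≤ 260 $/kg; max service T ≥ 112 °C. Survivors: candidate P, candidate G.
Convert each candidate to consistent units, then evaluate M:
  candidate P: E = 208.3 GPa, ρ = 7899 kg/m³
  candidate G: E = 2.720 GPa, ρ = 1294 kg/m³
  candidate G: M = 1.08×10⁻³
  candidate P: M = 0.750×10⁻³
Candidate G ranks first.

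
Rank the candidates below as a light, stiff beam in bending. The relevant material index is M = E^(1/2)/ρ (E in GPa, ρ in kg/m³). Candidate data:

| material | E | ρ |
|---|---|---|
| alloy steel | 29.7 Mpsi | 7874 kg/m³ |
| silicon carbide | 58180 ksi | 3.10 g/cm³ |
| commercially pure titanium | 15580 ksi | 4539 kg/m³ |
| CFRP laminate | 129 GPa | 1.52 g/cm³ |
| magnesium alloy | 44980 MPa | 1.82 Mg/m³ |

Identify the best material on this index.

CFRP laminate

After converting to SI:
  alloy steel: E = 204.8 GPa, ρ = 7874 kg/m³
  silicon carbide: E = 401.1 GPa, ρ = 3100 kg/m³
  commercially pure titanium: E = 107.4 GPa, ρ = 4539 kg/m³
  CFRP laminate: E = 129.0 GPa, ρ = 1520 kg/m³
  magnesium alloy: E = 44.98 GPa, ρ = 1820 kg/m³
  CFRP laminate: M = 7.47×10⁻³
  silicon carbide: M = 6.46×10⁻³
  magnesium alloy: M = 3.69×10⁻³
  commercially pure titanium: M = 2.28×10⁻³
  alloy steel: M = 1.82×10⁻³
CFRP laminate ranks first.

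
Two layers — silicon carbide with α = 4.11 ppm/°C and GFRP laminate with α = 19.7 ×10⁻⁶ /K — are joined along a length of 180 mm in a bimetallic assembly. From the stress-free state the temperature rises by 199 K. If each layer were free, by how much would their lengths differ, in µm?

Δα = |4.11 − 19.7|×10⁻⁶/K = 15.6×10⁻⁶/K.
ΔL_mismatch = Δα·L·ΔT = 15.6×10⁻⁶ × 180.0 mm × 199.0 K = 558 µm.

558 µm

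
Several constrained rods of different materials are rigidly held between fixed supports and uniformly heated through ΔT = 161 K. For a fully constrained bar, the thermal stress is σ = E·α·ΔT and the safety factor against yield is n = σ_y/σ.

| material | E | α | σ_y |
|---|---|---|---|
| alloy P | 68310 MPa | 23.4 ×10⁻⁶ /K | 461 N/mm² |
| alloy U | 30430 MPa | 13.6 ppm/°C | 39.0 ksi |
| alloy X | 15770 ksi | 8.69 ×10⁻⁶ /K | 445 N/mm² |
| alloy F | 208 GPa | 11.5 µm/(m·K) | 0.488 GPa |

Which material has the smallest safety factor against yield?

With everything in SI (GPa, ×10⁻⁶/K, MPa):
  alloy P: E = 68.31, α = 23.4, σ_y = 461.0 → σ = 257 MPa, n = 1.79
  alloy U: E = 30.43, α = 13.6, σ_y = 268.9 → σ = 66.6 MPa, n = 4.04
  alloy X: E = 108.7, α = 8.69, σ_y = 445.0 → σ = 152 MPa, n = 2.93
  alloy F: E = 208.0, α = 11.5, σ_y = 488.0 → σ = 385 MPa, n = 1.27
The minimum is alloy F at n = 1.27.

alloy F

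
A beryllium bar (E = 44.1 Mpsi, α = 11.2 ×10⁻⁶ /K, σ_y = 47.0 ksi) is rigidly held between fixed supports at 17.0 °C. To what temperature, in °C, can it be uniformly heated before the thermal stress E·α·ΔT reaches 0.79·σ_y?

E = 44.1 Mpsi = 304.1 GPa.
σ_y = 47.0 ksi = 324.1 MPa.
E·α·ΔT = 256.0 MPa ⇒ ΔT = 256.0 / (304.1×10³ × 11.2×10⁻⁶) = 75.17 K.
T = 17.0 + 75.17 = 92.17 °C.

92.2 °C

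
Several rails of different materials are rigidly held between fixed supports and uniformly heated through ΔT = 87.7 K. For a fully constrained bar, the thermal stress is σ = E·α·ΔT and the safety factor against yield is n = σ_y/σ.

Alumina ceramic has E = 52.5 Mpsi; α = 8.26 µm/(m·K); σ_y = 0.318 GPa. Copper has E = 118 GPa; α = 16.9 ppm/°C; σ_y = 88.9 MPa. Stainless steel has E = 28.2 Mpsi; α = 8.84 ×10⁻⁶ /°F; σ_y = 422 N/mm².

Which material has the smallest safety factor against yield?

copper

With everything in SI (GPa, ×10⁻⁶/K, MPa):
  alumina ceramic: E = 362.0, α = 8.26, σ_y = 318.0 → σ = 262 MPa, n = 1.21
  copper: E = 118.0, α = 16.9, σ_y = 88.90 → σ = 175 MPa, n = 0.508
  stainless steel: E = 194.4, α = 15.9, σ_y = 422.0 → σ = 271 MPa, n = 1.56
The minimum is copper at n = 0.508.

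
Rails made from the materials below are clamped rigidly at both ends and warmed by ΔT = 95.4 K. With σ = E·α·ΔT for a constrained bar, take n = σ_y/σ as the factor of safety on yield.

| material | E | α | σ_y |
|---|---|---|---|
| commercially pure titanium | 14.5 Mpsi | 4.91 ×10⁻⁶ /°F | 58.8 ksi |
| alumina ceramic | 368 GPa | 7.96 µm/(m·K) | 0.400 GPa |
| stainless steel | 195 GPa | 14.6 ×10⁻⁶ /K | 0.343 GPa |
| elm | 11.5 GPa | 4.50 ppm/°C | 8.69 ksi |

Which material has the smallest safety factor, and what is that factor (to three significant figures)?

stainless steel, n = 1.26

With everything in SI (GPa, ×10⁻⁶/K, MPa):
  commercially pure titanium: E = 99.97, α = 8.84, σ_y = 405.4 → σ = 84.3 MPa, n = 4.81
  alumina ceramic: E = 368.0, α = 7.96, σ_y = 400.0 → σ = 279 MPa, n = 1.43
  stainless steel: E = 195.0, α = 14.6, σ_y = 343.0 → σ = 272 MPa, n = 1.26
  elm: E = 11.50, α = 4.50, σ_y = 59.92 → σ = 4.94 MPa, n = 12.1
Stainless steel has the lowest safety factor, n = 1.26.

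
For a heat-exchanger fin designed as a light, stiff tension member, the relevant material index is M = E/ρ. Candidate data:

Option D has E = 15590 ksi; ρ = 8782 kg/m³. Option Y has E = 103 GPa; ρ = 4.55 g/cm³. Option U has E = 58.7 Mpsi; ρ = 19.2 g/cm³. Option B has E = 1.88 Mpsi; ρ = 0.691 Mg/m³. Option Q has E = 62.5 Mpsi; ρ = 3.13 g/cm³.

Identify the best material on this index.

Normalizing units and computing the index:
  option D: E = 107.5 GPa, ρ = 8782 kg/m³
  option Y: E = 103.0 GPa, ρ = 4550 kg/m³
  option U: E = 404.7 GPa, ρ = 19200 kg/m³
  option B: E = 12.96 GPa, ρ = 691.0 kg/m³
  option Q: E = 430.9 GPa, ρ = 3130 kg/m³
  option Q: M = 138 MN·m/kg
  option Y: M = 22.6 MN·m/kg
  option U: M = 21.1 MN·m/kg
  option B: M = 18.8 MN·m/kg
  option D: M = 12.2 MN·m/kg
Option Q ranks first.

option Q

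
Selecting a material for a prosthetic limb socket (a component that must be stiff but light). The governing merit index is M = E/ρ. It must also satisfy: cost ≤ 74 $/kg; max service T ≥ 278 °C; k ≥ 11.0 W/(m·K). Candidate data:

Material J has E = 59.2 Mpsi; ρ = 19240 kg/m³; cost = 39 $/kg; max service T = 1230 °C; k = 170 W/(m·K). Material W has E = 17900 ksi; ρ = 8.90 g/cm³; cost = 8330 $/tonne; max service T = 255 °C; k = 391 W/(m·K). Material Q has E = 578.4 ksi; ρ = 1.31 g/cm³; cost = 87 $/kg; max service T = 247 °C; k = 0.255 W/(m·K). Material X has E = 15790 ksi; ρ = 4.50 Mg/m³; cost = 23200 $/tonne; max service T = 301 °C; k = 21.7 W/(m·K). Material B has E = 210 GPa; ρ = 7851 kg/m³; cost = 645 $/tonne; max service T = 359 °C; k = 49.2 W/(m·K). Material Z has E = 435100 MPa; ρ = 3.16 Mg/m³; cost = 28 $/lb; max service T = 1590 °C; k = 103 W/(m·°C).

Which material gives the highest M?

material Z

Screen on constraints: cost ≤ 74 $/kg; max service T ≥ 278 °C; k ≥ 11.0 W/(m·K). Survivors: material J, material X, material B, material Z.
Convert each candidate to consistent units, then evaluate M:
  material J: E = 408.2 GPa, ρ = 19240 kg/m³
  material X: E = 108.9 GPa, ρ = 4500 kg/m³
  material B: E = 210.0 GPa, ρ = 7851 kg/m³
  material Z: E = 435.1 GPa, ρ = 3160 kg/m³
  material Z: M = 138 MN·m/kg
  material B: M = 26.7 MN·m/kg
  material X: M = 24.2 MN·m/kg
  material J: M = 21.2 MN·m/kg
Highest index: material Z.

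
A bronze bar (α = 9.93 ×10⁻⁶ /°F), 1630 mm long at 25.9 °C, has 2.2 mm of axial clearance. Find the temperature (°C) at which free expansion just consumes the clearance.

α = 9.93×10⁻⁶/°F × 9/5 = 17.9×10⁻⁶/K.
α·L₀·ΔT = 2.2 mm ⇒ ΔT = 2.2 / (17.9×10⁻⁶ × 1630.0) = 75.51 K.
T = 25.9 + 75.51 = 101.4 °C.

101 °C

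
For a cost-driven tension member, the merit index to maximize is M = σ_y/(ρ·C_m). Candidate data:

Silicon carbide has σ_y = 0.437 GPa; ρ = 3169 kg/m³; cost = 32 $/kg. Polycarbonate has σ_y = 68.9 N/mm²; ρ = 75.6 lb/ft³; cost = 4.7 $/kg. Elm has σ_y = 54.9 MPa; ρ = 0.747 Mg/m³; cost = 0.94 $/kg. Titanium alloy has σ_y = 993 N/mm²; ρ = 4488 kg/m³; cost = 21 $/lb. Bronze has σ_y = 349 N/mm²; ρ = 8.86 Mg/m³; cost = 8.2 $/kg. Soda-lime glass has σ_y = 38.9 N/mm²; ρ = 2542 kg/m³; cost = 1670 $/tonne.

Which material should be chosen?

elm

Putting every candidate on a common basis:
  silicon carbide: σ_y = 437.0 MPa, ρ = 3169 kg/m³, cost = 32.00 $/kg
  polycarbonate: σ_y = 68.90 MPa, ρ = 1211 kg/m³, cost = 4.700 $/kg
  elm: σ_y = 54.90 MPa, ρ = 747.0 kg/m³, cost = 0.9400 $/kg
  titanium alloy: σ_y = 993.0 MPa, ρ = 4488 kg/m³, cost = 46.30 $/kg
  bronze: σ_y = 349.0 MPa, ρ = 8860 kg/m³, cost = 8.200 $/kg
  soda-lime glass: σ_y = 38.90 MPa, ρ = 2542 kg/m³, cost = 1.670 $/kg
  elm: M = 78.2 kN·m per $
  polycarbonate: M = 12.1 kN·m per $
  soda-lime glass: M = 9.16 kN·m per $
  bronze: M = 4.80 kN·m per $
  titanium alloy: M = 4.78 kN·m per $
  silicon carbide: M = 4.31 kN·m per $
Elm has the largest M.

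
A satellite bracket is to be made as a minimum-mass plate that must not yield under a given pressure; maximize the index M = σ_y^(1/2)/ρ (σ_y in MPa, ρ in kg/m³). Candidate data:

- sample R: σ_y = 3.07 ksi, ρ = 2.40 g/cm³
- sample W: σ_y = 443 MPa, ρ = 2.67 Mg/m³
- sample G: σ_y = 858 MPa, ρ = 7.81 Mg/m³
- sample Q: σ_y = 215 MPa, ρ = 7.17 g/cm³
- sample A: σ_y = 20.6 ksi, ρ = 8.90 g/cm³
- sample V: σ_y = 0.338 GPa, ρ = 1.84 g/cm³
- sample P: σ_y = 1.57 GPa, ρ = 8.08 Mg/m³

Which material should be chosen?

Normalizing units and computing the index:
  sample R: σ_y = 21.17 MPa, ρ = 2400 kg/m³
  sample W: σ_y = 443.0 MPa, ρ = 2670 kg/m³
  sample G: σ_y = 858.0 MPa, ρ = 7810 kg/m³
  sample Q: σ_y = 215.0 MPa, ρ = 7170 kg/m³
  sample A: σ_y = 142.0 MPa, ρ = 8900 kg/m³
  sample V: σ_y = 338.0 MPa, ρ = 1840 kg/m³
  sample P: σ_y = 1570 MPa, ρ = 8080 kg/m³
  sample V: M = 9.99×10⁻³
  sample W: M = 7.88×10⁻³
  sample P: M = 4.90×10⁻³
  sample G: M = 3.75×10⁻³
  sample Q: M = 2.05×10⁻³
  sample R: M = 1.92×10⁻³
  sample A: M = 1.34×10⁻³
Sample V has the largest M.

sample V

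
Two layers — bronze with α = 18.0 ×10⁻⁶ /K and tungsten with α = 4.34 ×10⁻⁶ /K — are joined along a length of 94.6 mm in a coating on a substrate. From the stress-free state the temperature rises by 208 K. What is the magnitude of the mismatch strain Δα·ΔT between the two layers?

2.84×10⁻³

Δα = |18.0 − 4.34|×10⁻⁶/K = 13.7×10⁻⁶/K.
Mismatch strain = Δα·ΔT = 13.7×10⁻⁶ × 208.0 = 2.84×10⁻³.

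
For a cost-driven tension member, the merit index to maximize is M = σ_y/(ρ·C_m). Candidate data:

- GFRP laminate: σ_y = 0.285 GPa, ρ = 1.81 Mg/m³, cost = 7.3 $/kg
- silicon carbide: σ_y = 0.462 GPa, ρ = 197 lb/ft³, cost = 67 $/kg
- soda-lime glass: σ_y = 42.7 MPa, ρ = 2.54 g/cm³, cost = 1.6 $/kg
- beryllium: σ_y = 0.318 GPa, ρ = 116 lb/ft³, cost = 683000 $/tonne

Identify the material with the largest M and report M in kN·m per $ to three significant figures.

GFRP laminate, M = 21.6 kN·m per $

In SI units:
  GFRP laminate: σ_y = 285.0 MPa, ρ = 1810 kg/m³, cost = 7.300 $/kg
  silicon carbide: σ_y = 462.0 MPa, ρ = 3156 kg/m³, cost = 67.00 $/kg
  soda-lime glass: σ_y = 42.70 MPa, ρ = 2540 kg/m³, cost = 1.600 $/kg
  beryllium: σ_y = 318.0 MPa, ρ = 1858 kg/m³, cost = 683.0 $/kg
  GFRP laminate: M = 21.6 kN·m per $
  soda-lime glass: M = 10.5 kN·m per $
  silicon carbide: M = 2.19 kN·m per $
  beryllium: M = 0.251 kN·m per $
GFRP laminate ranks first.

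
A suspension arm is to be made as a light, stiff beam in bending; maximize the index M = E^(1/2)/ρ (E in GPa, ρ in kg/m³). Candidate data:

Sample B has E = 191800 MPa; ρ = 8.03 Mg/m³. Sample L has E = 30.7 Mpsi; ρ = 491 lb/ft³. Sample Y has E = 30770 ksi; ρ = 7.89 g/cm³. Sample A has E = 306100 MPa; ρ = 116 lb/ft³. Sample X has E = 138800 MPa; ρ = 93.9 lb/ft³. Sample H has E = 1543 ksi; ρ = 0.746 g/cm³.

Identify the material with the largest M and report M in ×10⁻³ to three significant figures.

Normalizing units and computing the index:
  sample B: E = 191.8 GPa, ρ = 8030 kg/m³
  sample L: E = 211.7 GPa, ρ = 7865 kg/m³
  sample Y: E = 212.2 GPa, ρ = 7890 kg/m³
  sample A: E = 306.1 GPa, ρ = 1858 kg/m³
  sample X: E = 138.8 GPa, ρ = 1504 kg/m³
  sample H: E = 10.64 GPa, ρ = 746.0 kg/m³
  sample A: M = 9.42×10⁻³
  sample X: M = 7.83×10⁻³
  sample H: M = 4.37×10⁻³
  sample L: M = 1.85×10⁻³
  sample Y: M = 1.85×10⁻³
  sample B: M = 1.72×10⁻³
Highest index: sample A.

sample A, M = 9.42×10⁻³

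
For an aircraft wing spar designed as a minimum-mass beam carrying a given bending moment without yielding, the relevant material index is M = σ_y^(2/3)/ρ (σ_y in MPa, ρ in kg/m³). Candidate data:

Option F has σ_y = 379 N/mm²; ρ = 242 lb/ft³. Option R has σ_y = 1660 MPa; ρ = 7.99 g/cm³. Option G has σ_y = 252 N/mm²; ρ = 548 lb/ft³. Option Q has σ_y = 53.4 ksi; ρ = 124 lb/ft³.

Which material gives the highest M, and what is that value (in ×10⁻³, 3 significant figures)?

option Q, M = 25.9×10⁻³

Convert each candidate to consistent units, then evaluate M:
  option F: σ_y = 379.0 MPa, ρ = 3876 kg/m³
  option R: σ_y = 1660 MPa, ρ = 7990 kg/m³
  option G: σ_y = 252.0 MPa, ρ = 8778 kg/m³
  option Q: σ_y = 368.2 MPa, ρ = 1986 kg/m³
  option Q: M = 25.9×10⁻³
  option R: M = 17.5×10⁻³
  option F: M = 13.5×10⁻³
  option G: M = 4.54×10⁻³
Highest index: option Q.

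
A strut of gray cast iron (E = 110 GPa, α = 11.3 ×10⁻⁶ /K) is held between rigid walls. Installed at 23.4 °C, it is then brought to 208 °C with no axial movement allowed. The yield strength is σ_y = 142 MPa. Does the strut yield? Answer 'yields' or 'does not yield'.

yields

ΔT = 184.6 K. Constrained thermal stress σ = E·α·ΔT = 110.0×10³ MPa × 11.3×10⁻⁶ × 184.6 = 229 MPa (compressive).
Compare to σ_y = 142 MPa: σ ≥ σ_y, so it yields.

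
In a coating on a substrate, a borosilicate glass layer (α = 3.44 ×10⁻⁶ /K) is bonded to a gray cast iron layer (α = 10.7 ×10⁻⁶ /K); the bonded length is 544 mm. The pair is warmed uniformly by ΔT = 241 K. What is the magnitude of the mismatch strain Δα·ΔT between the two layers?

Δα = |3.44 − 10.7|×10⁻⁶/K = 7.26×10⁻⁶/K.
Mismatch strain = Δα·ΔT = 7.26×10⁻⁶ × 241.0 = 1.75×10⁻³.

1.75×10⁻³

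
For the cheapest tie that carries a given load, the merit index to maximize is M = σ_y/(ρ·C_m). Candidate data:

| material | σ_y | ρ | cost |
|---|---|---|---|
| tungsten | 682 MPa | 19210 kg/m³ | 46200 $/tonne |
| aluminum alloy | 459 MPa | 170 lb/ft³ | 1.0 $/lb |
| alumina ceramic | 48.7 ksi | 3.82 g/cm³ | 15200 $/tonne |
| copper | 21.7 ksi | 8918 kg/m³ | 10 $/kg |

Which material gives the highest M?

Convert each candidate to consistent units, then evaluate M:
  tungsten: σ_y = 682.0 MPa, ρ = 19210 kg/m³, cost = 46.20 $/kg
  aluminum alloy: σ_y = 459.0 MPa, ρ = 2723 kg/m³, cost = 2.205 $/kg
  alumina ceramic: σ_y = 335.8 MPa, ρ = 3820 kg/m³, cost = 15.20 $/kg
  copper: σ_y = 149.6 MPa, ρ = 8918 kg/m³, cost = 10.00 $/kg
  aluminum alloy: M = 76.5 kN·m per $
  alumina ceramic: M = 5.78 kN·m per $
  copper: M = 1.68 kN·m per $
  tungsten: M = 0.768 kN·m per $
Highest index: aluminum alloy.

aluminum alloy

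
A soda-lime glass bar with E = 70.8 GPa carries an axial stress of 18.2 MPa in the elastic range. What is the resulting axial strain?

ε = σ/E = 18.2 / 70800 = 2.57×10⁻⁴.

2.57×10⁻⁴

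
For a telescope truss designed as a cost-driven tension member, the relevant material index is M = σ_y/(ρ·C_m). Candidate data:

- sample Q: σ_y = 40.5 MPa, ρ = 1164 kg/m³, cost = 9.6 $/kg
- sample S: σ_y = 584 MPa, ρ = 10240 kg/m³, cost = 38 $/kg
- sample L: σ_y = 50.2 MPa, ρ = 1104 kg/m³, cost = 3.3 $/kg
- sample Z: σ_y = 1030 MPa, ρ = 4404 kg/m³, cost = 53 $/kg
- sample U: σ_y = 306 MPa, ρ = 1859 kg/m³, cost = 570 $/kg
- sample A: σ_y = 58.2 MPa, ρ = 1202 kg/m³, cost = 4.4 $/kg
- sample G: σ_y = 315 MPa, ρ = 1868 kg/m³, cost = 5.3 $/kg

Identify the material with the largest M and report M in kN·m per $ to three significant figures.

sample G, M = 31.8 kN·m per $

Evaluate M for each candidate:
  sample G: M = 31.8 kN·m per $
  sample L: M = 13.8 kN·m per $
  sample A: M = 11.0 kN·m per $
  sample Z: M = 4.41 kN·m per $
  sample Q: M = 3.62 kN·m per $
  sample S: M = 1.50 kN·m per $
  sample U: M = 0.289 kN·m per $
Highest index: sample G.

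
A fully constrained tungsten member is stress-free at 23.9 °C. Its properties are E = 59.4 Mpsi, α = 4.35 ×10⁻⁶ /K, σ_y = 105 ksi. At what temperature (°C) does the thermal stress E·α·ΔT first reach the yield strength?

430 °C

E = 59.4 Mpsi = 409.5 GPa.
σ_y = 105 ksi = 723.9 MPa.
E·α·ΔT = 723.9 MPa ⇒ ΔT = 723.9 / (409.5×10³ × 4.35×10⁻⁶) = 406.4 K.
T = 23.9 + 406.4 = 430.3 °C.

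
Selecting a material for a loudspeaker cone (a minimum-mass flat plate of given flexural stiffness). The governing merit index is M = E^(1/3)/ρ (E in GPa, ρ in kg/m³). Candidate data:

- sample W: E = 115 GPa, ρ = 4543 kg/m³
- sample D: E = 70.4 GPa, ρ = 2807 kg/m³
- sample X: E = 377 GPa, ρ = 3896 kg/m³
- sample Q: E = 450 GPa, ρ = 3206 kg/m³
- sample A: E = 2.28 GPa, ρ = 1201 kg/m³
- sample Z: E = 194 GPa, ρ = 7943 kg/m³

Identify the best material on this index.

sample Q

Per-candidate index values:
  sample Q: M = 2.39×10⁻³
  sample X: M = 1.85×10⁻³
  sample D: M = 1.47×10⁻³
  sample A: M = 1.10×10⁻³
  sample W: M = 1.07×10⁻³
  sample Z: M = 0.729×10⁻³
The maximum is for sample Q.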